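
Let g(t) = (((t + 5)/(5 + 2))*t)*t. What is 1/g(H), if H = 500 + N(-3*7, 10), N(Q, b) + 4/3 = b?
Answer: 27/512641388 ≈ 5.2668e-8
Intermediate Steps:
N(Q, b) = -4/3 + b
H = 1526/3 (H = 500 + (-4/3 + 10) = 500 + 26/3 = 1526/3 ≈ 508.67)
g(t) = t²*(5/7 + t/7) (g(t) = (((5 + t)/7)*t)*t = (((5 + t)*(⅐))*t)*t = ((5/7 + t/7)*t)*t = (t*(5/7 + t/7))*t = t²*(5/7 + t/7))
1/g(H) = 1/((1526/3)²*(5 + 1526/3)/7) = 1/((⅐)*(2328676/9)*(1541/3)) = 1/(512641388/27) = 27/512641388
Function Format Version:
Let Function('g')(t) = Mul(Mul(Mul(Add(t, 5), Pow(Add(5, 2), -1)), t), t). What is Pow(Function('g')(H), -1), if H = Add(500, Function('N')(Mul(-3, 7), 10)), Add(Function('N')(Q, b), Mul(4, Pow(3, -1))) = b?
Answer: Rational(27, 512641388) ≈ 5.2668e-8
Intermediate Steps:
Function('N')(Q, b) = Add(Rational(-4, 3), b)
H = Rational(1526, 3) (H = Add(500, Add(Rational(-4, 3), 10)) = Add(500, Rational(26, 3)) = Rational(1526, 3) ≈ 508.67)
Function('g')(t) = Mul(Pow(t, 2), Add(Rational(5, 7), Mul(Rational(1, 7), t))) (Function('g')(t) = Mul(Mul(Mul(Add(5, t), Pow(7, -1)), t), t) = Mul(Mul(Mul(Add(5, t), Rational(1, 7)), t), t) = Mul(Mul(Add(Rational(5, 7), Mul(Rational(1, 7), t)), t), t) = Mul(Mul(t, Add(Rational(5, 7), Mul(Rational(1, 7), t))), t) = Mul(Pow(t, 2), Add(Rational(5, 7), Mul(Rational(1, 7), t))))
Pow(Function('g')(H), -1) = Pow(Mul(Rational(1, 7), Pow(Rational(1526, 3), 2), Add(5, Rational(1526, 3))), -1) = Pow(Mul(Rational(1, 7), Rational(2328676, 9), Rational(1541, 3)), -1) = Pow(Rational(512641388, 27), -1) = Rational(27, 512641388)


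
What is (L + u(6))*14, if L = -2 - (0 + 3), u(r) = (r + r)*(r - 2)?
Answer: 602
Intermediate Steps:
u(r) = 2*r*(-2 + r) (u(r) = (2*r)*(-2 + r) = 2*r*(-2 + r))
L = -5 (L = -2 - 1*3 = -2 - 3 = -5)
(L + u(6))*14 = (-5 + 2*6*(-2 + 6))*14 = (-5 + 2*6*4)*14 = (-5 + 48)*14 = 43*14 = 602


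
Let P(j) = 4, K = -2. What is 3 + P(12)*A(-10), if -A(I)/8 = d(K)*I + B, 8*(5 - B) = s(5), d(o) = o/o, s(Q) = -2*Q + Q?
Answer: 143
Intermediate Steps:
s(Q) = -Q
d(o) = 1
B = 45/8 (B = 5 - (-1)*5/8 = 5 - ⅛*(-5) = 5 + 5/8 = 45/8 ≈ 5.6250)
A(I) = -45 - 8*I (A(I) = -8*(1*I + 45/8) = -8*(I + 45/8) = -8*(45/8 + I) = -45 - 8*I)
3 + P(12)*A(-10) = 3 + 4*(-45 - 8*(-10)) = 3 + 4*(-45 + 80) = 3 + 4*35 = 3 + 140 = 143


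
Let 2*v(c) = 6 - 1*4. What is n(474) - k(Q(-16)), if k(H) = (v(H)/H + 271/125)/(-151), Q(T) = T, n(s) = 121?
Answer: 36546211/302000 ≈ 121.01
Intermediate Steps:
v(c) = 1 (v(c) = (6 - 1*4)/2 = (6 - 4)/2 = (½)*2 = 1)
k(H) = -271/18875 - 1/(151*H) (k(H) = (1/H + 271/125)/(-151) = (1/H + 271*(1/125))*(-1/151) = (1/H + 271/125)*(-1/151) = (271/125 + 1/H)*(-1/151) = -271/18875 - 1/(151*H))
n(474) - k(Q(-16)) = 121 - (-125 - 271*(-16))/(18875*(-16)) = 121 - (-1)*(-125 + 4336)/(18875*16) = 121 - (-1)*4211/(18875*16) = 121 - 1*(-4211/302000) = 121 + 4211/302000 = 36546211/302000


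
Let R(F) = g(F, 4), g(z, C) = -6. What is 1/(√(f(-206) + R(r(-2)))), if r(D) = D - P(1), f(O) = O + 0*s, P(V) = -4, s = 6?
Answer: -I*√53/106 ≈ -0.06868*I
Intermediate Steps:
f(O) = O (f(O) = O + 0*6 = O + 0 = O)
r(D) = 4 + D (r(D) = D - 1*(-4) = D + 4 = 4 + D)
R(F) = -6
1/(√(f(-206) + R(r(-2)))) = 1/(√(-206 - 6)) = 1/(√(-212)) = 1/(2*I*√53) = -I*√53/106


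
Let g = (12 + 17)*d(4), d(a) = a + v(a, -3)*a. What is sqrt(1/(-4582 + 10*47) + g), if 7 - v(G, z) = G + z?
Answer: sqrt(858108351)/1028 ≈ 28.496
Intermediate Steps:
v(G, z) = 7 - G - z (v(G, z) = 7 - (G + z) = 7 + (-G - z) = 7 - G - z)
d(a) = a + a*(10 - a) (d(a) = a + (7 - a - 1*(-3))*a = a + (7 - a + 3)*a = a + (10 - a)*a = a + a*(10 - a))
g = 812 (g = (12 + 17)*(4*(11 - 1*4)) = 29*(4*(11 - 4)) = 29*(4*7) = 29*28 = 812)
sqrt(1/(-4582 + 10*47) + g) = sqrt(1/(-4582 + 10*47) + 812) = sqrt(1/(-4582 + 470) + 812) = sqrt(1/(-4112) + 812) = sqrt(-1/4112 + 812) = sqrt(3338943/4112) = sqrt(858108351)/1028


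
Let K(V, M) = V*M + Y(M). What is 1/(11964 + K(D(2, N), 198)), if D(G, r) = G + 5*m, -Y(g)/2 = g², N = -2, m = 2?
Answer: -1/64068 ≈ -1.5608e-5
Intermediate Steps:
Y(g) = -2*g²
D(G, r) = 10 + G (D(G, r) = G + 5*2 = G + 10 = 10 + G)
K(V, M) = -2*M² + M*V (K(V, M) = V*M - 2*M² = M*V - 2*M² = -2*M² + M*V)
1/(11964 + K(D(2, N), 198)) = 1/(11964 + 198*((10 + 2) - 2*198)) = 1/(11964 + 198*(12 - 396)) = 1/(11964 + 198*(-384)) = 1/(11964 - 76032) = 1/(-64068) = -1/64068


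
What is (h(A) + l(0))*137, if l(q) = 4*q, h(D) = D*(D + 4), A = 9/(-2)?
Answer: 1233/4 ≈ 308.25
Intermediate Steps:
A = -9/2 (A = 9*(-1/2) = -9/2 ≈ -4.5000)
h(D) = D*(4 + D)
(h(A) + l(0))*137 = (-9*(4 - 9/2)/2 + 4*0)*137 = (-9/2*(-1/2) + 0)*137 = (9/4 + 0)*137 = (9/4)*137 = 1233/4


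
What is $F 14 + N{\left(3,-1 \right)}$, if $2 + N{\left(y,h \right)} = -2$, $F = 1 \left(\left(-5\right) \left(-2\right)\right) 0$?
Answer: $-4$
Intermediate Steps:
$F = 0$ ($F = 1 \cdot 10 \cdot 0 = 10 \cdot 0 = 0$)
$N{\left(y,h \right)} = -4$ ($N{\left(y,h \right)} = -2 - 2 = -4$)
$F 14 + N{\left(3,-1 \right)} = 0 \cdot 14 - 4 = 0 - 4 = -4$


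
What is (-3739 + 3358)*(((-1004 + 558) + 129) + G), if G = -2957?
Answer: 1247394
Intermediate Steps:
(-3739 + 3358)*(((-1004 + 558) + 129) + G) = (-3739 + 3358)*(((-1004 + 558) + 129) - 2957) = -381*((-446 + 129) - 2957) = -381*(-317 - 2957) = -381*(-3274) = 1247394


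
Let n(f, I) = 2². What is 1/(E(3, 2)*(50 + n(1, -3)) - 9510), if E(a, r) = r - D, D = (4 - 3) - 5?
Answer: -1/9186 ≈ -0.00010886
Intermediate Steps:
D = -4 (D = 1 - 5 = -4)
n(f, I) = 4
E(a, r) = 4 + r (E(a, r) = r - 1*(-4) = r + 4 = 4 + r)
1/(E(3, 2)*(50 + n(1, -3)) - 9510) = 1/((4 + 2)*(50 + 4) - 9510) = 1/(6*54 - 9510) = 1/(324 - 9510) = 1/(-9186) = -1/9186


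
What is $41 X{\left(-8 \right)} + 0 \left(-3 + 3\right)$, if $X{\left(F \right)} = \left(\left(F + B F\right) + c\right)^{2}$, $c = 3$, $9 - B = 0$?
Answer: $243089$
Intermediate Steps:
$B = 9$ ($B = 9 - 0 = 9 + 0 = 9$)
$X{\left(F \right)} = \left(3 + 10 F\right)^{2}$ ($X{\left(F \right)} = \left(\left(F + 9 F\right) + 3\right)^{2} = \left(10 F + 3\right)^{2} = \left(3 + 10 F\right)^{2}$)
$41 X{\left(-8 \right)} + 0 \left(-3 + 3\right) = 41 \left(3 + 10 \left(-8\right)\right)^{2} + 0 \left(-3 + 3\right) = 41 \left(3 - 80\right)^{2} + 0 \cdot 0 = 41 \left(-77\right)^{2} + 0 = 41 \cdot 5929 + 0 = 243089 + 0 = 243089$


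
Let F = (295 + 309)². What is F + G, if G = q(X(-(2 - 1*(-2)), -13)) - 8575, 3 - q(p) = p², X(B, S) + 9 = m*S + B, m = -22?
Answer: 281715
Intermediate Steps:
F = 364816 (F = 604² = 364816)
X(B, S) = -9 + B - 22*S (X(B, S) = -9 + (-22*S + B) = -9 + (B - 22*S) = -9 + B - 22*S)
q(p) = 3 - p²
G = -83101 (G = (3 - (-9 - (2 - 1*(-2)) - 22*(-13))²) - 8575 = (3 - (-9 - (2 + 2) + 286)²) - 8575 = (3 - (-9 - 1*4 + 286)²) - 8575 = (3 - (-9 - 4 + 286)²) - 8575 = (3 - 1*273²) - 8575 = (3 - 1*74529) - 8575 = (3 - 74529) - 8575 = -74526 - 8575 = -83101)
F + G = 364816 - 83101 = 281715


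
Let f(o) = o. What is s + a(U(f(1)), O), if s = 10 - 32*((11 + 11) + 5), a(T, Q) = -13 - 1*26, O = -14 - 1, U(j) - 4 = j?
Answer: -893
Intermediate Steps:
U(j) = 4 + j
O = -15
a(T, Q) = -39 (a(T, Q) = -13 - 26 = -39)
s = -854 (s = 10 - 32*(22 + 5) = 10 - 32*27 = 10 - 864 = -854)
s + a(U(f(1)), O) = -854 - 39 = -893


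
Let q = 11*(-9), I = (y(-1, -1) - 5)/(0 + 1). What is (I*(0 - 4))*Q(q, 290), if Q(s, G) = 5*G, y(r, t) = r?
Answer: 34800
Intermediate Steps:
I = -6 (I = (-1 - 5)/(0 + 1) = -6/1 = -6*1 = -6)
q = -99
(I*(0 - 4))*Q(q, 290) = (-6*(0 - 4))*(5*290) = -6*(-4)*1450 = 24*1450 = 34800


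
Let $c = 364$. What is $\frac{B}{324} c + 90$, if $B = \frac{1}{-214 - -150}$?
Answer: $\frac{466469}{5184} \approx 89.982$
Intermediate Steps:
$B = - \frac{1}{64}$ ($B = \frac{1}{-214 + \left(-96 + 246\right)} = \frac{1}{-214 + 150} = \frac{1}{-64} = - \frac{1}{64} \approx -0.015625$)
$\frac{B}{324} c + 90 = - \frac{1}{64 \cdot 324} \cdot 364 + 90 = \left(- \frac{1}{64}\right) \frac{1}{324} \cdot 364 + 90 = \left(- \frac{1}{20736}\right) 364 + 90 = - \frac{91}{5184} + 90 = \frac{466469}{5184}$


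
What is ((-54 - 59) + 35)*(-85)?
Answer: 6630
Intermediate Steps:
((-54 - 59) + 35)*(-85) = (-113 + 35)*(-85) = -78*(-85) = 6630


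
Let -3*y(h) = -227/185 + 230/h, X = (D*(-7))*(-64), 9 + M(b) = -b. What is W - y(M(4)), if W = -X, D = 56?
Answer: -60351807/2405 ≈ -25094.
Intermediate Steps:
M(b) = -9 - b
X = 25088 (X = (56*(-7))*(-64) = -392*(-64) = 25088)
y(h) = 227/555 - 230/(3*h) (y(h) = -(-227/185 + 230/h)/3 = 227/555 - 230/(3*h))
W = -25088 (W = -1*25088 = -25088)
W - y(M(4)) = -25088 - (-42550 + 227*(-9 - 1*4))/(555*(-9 - 1*4)) = -25088 - (-42550 + 227*(-9 - 4))/(555*(-9 - 4)) = -25088 - (-42550 + 227*(-13))/(555*(-13)) = -25088 - (-1)*(-42550 - 2951)/(555*13) = -25088 - (-1)*(-45501)/(555*13) = -25088 - 1*15167/2405 = -25088 - 15167/2405 = -60351807/2405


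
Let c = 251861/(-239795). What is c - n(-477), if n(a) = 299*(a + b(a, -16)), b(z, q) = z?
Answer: 68400312709/239795 ≈ 2.8525e+5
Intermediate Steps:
n(a) = 598*a (n(a) = 299*(a + a) = 299*(2*a) = 598*a)
c = -251861/239795 (c = 251861*(-1/239795) = -251861/239795 ≈ -1.0503)
c - n(-477) = -251861/239795 - 598*(-477) = -251861/239795 - 1*(-285246) = -251861/239795 + 285246 = 68400312709/239795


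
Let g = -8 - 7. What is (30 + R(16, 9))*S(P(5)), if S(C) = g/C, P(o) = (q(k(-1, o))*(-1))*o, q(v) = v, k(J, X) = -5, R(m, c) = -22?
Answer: -24/5 ≈ -4.8000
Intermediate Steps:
g = -15
P(o) = 5*o (P(o) = (-5*(-1))*o = 5*o)
S(C) = -15/C
(30 + R(16, 9))*S(P(5)) = (30 - 22)*(-15/(5*5)) = 8*(-15/25) = 8*(-15*1/25) = 8*(-⅗) = -24/5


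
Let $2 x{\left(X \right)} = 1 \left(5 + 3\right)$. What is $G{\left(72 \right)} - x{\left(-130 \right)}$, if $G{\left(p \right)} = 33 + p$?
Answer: $101$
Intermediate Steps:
$x{\left(X \right)} = 4$ ($x{\left(X \right)} = \frac{1 \left(5 + 3\right)}{2} = \frac{1 \cdot 8}{2} = \frac{1}{2} \cdot 8 = 4$)
$G{\left(72 \right)} - x{\left(-130 \right)} = \left(33 + 72\right) - 4 = 105 - 4 = 101$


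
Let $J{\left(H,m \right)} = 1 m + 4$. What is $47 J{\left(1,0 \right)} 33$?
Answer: $6204$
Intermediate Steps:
$J{\left(H,m \right)} = 4 + m$ ($J{\left(H,m \right)} = m + 4 = 4 + m$)
$47 J{\left(1,0 \right)} 33 = 47 \left(4 + 0\right) 33 = 47 \cdot 4 \cdot 33 = 188 \cdot 33 = 6204$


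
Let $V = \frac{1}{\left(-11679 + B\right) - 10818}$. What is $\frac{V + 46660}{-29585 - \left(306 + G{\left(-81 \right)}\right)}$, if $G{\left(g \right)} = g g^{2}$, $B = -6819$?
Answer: $\frac{1367884559}{14703439800} \approx 0.093032$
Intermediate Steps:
$G{\left(g \right)} = g^{3}$
$V = - \frac{1}{29316}$ ($V = \frac{1}{\left(-11679 - 6819\right) - 10818} = \frac{1}{-18498 - 10818} = \frac{1}{-29316} = - \frac{1}{29316} \approx -3.4111 \cdot 10^{-5}$)
$\frac{V + 46660}{-29585 - \left(306 + G{\left(-81 \right)}\right)} = \frac{- \frac{1}{29316} + 46660}{-29585 - -531135} = \frac{1367884559}{29316 \left(-29585 + \left(\left(-9721 + 9415\right) - -531441\right)\right)} = \frac{1367884559}{29316 \left(-29585 + \left(-306 + 531441\right)\right)} = \frac{1367884559}{29316 \left(-29585 + 531135\right)} = \frac{1367884559}{29316 \cdot 501550} = \frac{1367884559}{29316} \cdot \frac{1}{501550} = \frac{1367884559}{14703439800}$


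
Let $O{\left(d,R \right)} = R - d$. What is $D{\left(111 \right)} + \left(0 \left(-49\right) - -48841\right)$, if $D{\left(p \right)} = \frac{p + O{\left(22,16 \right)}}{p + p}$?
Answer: $\frac{3614269}{74} \approx 48842.0$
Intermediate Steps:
$D{\left(p \right)} = \frac{-6 + p}{2 p}$ ($D{\left(p \right)} = \frac{p + \left(16 - 22\right)}{p + p} = \frac{p + \left(16 - 22\right)}{2 p} = \left(p - 6\right) \frac{1}{2 p} = \left(-6 + p\right) \frac{1}{2 p} = \frac{-6 + p}{2 p}$)
$D{\left(111 \right)} + \left(0 \left(-49\right) - -48841\right) = \frac{-6 + 111}{2 \cdot 111} + \left(0 \left(-49\right) - -48841\right) = \frac{1}{2} \cdot \frac{1}{111} \cdot 105 + \left(0 + 48841\right) = \frac{35}{74} + 48841 = \frac{3614269}{74}$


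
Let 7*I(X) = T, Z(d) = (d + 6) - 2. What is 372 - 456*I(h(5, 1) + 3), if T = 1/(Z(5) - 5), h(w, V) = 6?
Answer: 2490/7 ≈ 355.71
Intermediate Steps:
Z(d) = 4 + d (Z(d) = (6 + d) - 2 = 4 + d)
T = ¼ (T = 1/((4 + 5) - 5) = 1/(9 - 5) = 1/4 = ¼ ≈ 0.25000)
I(X) = 1/28 (I(X) = (⅐)*(¼) = 1/28)
372 - 456*I(h(5, 1) + 3) = 372 - 456*1/28 = 372 - 114/7 = 2490/7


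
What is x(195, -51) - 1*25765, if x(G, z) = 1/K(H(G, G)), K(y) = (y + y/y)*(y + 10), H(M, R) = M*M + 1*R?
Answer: -37647530204949/1461188830 ≈ -25765.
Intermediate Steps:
H(M, R) = R + M² (H(M, R) = M² + R = R + M²)
K(y) = (1 + y)*(10 + y) (K(y) = (y + 1)*(10 + y) = (1 + y)*(10 + y))
x(G, z) = 1/(10 + (G + G²)² + 11*G + 11*G²) (x(G, z) = 1/(10 + (G + G²)² + 11*(G + G²)) = 1/(10 + (G + G²)² + (11*G + 11*G²)) = 1/(10 + (G + G²)² + 11*G + 11*G²))
x(195, -51) - 1*25765 = 1/(10 + 11*195 + 11*195² + 195²*(1 + 195)²) - 1*25765 = 1/(10 + 2145 + 11*38025 + 38025*196²) - 25765 = 1/(10 + 2145 + 418275 + 38025*38416) - 25765 = 1/(10 + 2145 + 418275 + 1460768400) - 25765 = 1/1461188830 - 25765 = -37647530204949/1461188830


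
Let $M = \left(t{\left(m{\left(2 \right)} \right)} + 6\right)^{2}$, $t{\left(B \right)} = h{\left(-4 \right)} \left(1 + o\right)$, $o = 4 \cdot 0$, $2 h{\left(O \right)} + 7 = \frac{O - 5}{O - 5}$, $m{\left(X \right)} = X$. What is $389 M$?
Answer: $3501$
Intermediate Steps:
$h{\left(O \right)} = -3$ ($h{\left(O \right)} = - \frac{7}{2} + \frac{\left(O - 5\right) \frac{1}{O - 5}}{2} = - \frac{7}{2} + \frac{\left(-5 + O\right) \frac{1}{-5 + O}}{2} = - \frac{7}{2} + \frac{1}{2} \cdot 1 = - \frac{7}{2} + \frac{1}{2} = -3$)
$o = 0$
$t{\left(B \right)} = -3$ ($t{\left(B \right)} = - 3 \left(1 + 0\right) = \left(-3\right) 1 = -3$)
$M = 9$ ($M = \left(-3 + 6\right)^{2} = 3^{2} = 9$)
$389 M = 389 \cdot 9 = 3501$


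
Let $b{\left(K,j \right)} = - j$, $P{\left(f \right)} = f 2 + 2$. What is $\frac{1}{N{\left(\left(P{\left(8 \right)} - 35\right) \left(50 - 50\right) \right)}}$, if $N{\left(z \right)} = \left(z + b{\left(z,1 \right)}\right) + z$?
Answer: $-1$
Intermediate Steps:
$P{\left(f \right)} = 2 + 2 f$ ($P{\left(f \right)} = 2 f + 2 = 2 + 2 f$)
$N{\left(z \right)} = -1 + 2 z$ ($N{\left(z \right)} = \left(z - 1\right) + z = \left(-1 + z\right) + z = -1 + 2 z$)
$\frac{1}{N{\left(\left(P{\left(8 \right)} - 35\right) \left(50 - 50\right) \right)}} = \frac{1}{-1 + 2 \left(\left(2 + 2 \cdot 8\right) - 35\right) \left(50 - 50\right)} = \frac{1}{-1 + 2 \left(\left(2 + 16\right) - 35\right) 0} = \frac{1}{-1 + 2 \left(18 - 35\right) 0} = \frac{1}{-1 + 2 \left(\left(-17\right) 0\right)} = \frac{1}{-1 + 2 \cdot 0} = \frac{1}{-1 + 0} = \frac{1}{-1} = -1$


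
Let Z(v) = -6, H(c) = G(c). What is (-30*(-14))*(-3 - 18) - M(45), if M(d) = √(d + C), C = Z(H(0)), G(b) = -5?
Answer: -8820 - √39 ≈ -8826.3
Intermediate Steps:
H(c) = -5
C = -6
M(d) = √(-6 + d) (M(d) = √(d - 6) = √(-6 + d))
(-30*(-14))*(-3 - 18) - M(45) = (-30*(-14))*(-3 - 18) - √(-6 + 45) = 420*(-21) - √39 = -8820 - √39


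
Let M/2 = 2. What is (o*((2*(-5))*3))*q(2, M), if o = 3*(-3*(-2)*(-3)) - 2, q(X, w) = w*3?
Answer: 20160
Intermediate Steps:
M = 4 (M = 2*2 = 4)
q(X, w) = 3*w
o = -56 (o = 3*(6*(-3)) - 2 = 3*(-18) - 2 = -54 - 2 = -56)
(o*((2*(-5))*3))*q(2, M) = (-56*2*(-5)*3)*(3*4) = -(-560)*3*12 = -56*(-30)*12 = 1680*12 = 20160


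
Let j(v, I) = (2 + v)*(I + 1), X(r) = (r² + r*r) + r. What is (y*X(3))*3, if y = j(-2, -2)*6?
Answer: 0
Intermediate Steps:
X(r) = r + 2*r² (X(r) = (r² + r²) + r = 2*r² + r = r + 2*r²)
j(v, I) = (1 + I)*(2 + v) (j(v, I) = (2 + v)*(1 + I) = (1 + I)*(2 + v))
y = 0 (y = (2 - 2 + 2*(-2) - 2*(-2))*6 = (2 - 2 - 4 + 4)*6 = 0*6 = 0)
(y*X(3))*3 = (0*(3*(1 + 2*3)))*3 = (0*(3*(1 + 6)))*3 = (0*(3*7))*3 = (0*21)*3 = 0*3 = 0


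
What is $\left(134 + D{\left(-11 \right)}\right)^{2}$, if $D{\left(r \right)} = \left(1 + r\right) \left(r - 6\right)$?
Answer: $92416$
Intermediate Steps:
$D{\left(r \right)} = \left(1 + r\right) \left(-6 + r\right)$
$\left(134 + D{\left(-11 \right)}\right)^{2} = \left(134 - \left(-49 - 121\right)\right)^{2} = \left(134 + \left(-6 + 121 + 55\right)\right)^{2} = \left(134 + 170\right)^{2} = 304^{2} = 92416$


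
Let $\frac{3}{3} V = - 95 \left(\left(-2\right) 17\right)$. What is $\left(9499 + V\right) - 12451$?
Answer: $278$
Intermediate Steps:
$V = 3230$ ($V = - 95 \left(\left(-2\right) 17\right) = \left(-95\right) \left(-34\right) = 3230$)
$\left(9499 + V\right) - 12451 = \left(9499 + 3230\right) - 12451 = 12729 - 12451 = 278$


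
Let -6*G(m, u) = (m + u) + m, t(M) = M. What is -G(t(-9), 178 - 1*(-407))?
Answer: 189/2 ≈ 94.500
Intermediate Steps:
G(m, u) = -m/3 - u/6 (G(m, u) = -((m + u) + m)/6 = -(u + 2*m)/6 = -m/3 - u/6)
-G(t(-9), 178 - 1*(-407)) = -(-1/3*(-9) - (178 - 1*(-407))/6) = -(3 - (178 + 407)/6) = -(3 - 1/6*585) = -(3 - 195/2) = -1*(-189/2) = 189/2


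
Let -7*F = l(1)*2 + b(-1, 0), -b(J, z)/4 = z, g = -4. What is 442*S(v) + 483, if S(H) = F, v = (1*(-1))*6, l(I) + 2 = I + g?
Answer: 7801/7 ≈ 1114.4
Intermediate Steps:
l(I) = -6 + I (l(I) = -2 + (I - 4) = -2 + (-4 + I) = -6 + I)
b(J, z) = -4*z
F = 10/7 (F = -((-6 + 1)*2 - 4*0)/7 = -(-5*2 + 0)/7 = -(-10 + 0)/7 = -⅐*(-10) = 10/7 ≈ 1.4286)
v = -6 (v = -1*6 = -6)
S(H) = 10/7
442*S(v) + 483 = 442*(10/7) + 483 = 4420/7 + 483 = 7801/7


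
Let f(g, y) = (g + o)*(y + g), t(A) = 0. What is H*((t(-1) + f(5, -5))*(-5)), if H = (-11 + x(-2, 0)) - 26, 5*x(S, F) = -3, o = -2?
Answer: 0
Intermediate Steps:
x(S, F) = -⅗ (x(S, F) = (⅕)*(-3) = -⅗)
f(g, y) = (-2 + g)*(g + y) (f(g, y) = (g - 2)*(y + g) = (-2 + g)*(g + y))
H = -188/5 (H = (-11 - ⅗) - 26 = -58/5 - 26 = -188/5 ≈ -37.600)
H*((t(-1) + f(5, -5))*(-5)) = -188*(0 + (5² - 2*5 - 2*(-5) + 5*(-5)))*(-5)/5 = -188*(0 + (25 - 10 + 10 - 25))*(-5)/5 = -188*(0 + 0)*(-5)/5 = -0*(-5) = -188/5*0 = 0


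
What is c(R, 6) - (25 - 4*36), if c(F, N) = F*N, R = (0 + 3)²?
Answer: 173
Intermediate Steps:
R = 9 (R = 3² = 9)
c(R, 6) - (25 - 4*36) = 9*6 - (25 - 4*36) = 54 - (25 - 144) = 54 - 1*(-119) = 54 + 119 = 173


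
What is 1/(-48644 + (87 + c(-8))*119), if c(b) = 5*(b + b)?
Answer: -1/47811 ≈ -2.0916e-5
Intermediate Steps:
c(b) = 10*b (c(b) = 5*(2*b) = 10*b)
1/(-48644 + (87 + c(-8))*119) = 1/(-48644 + (87 + 10*(-8))*119) = 1/(-48644 + (87 - 80)*119) = 1/(-48644 + 7*119) = 1/(-48644 + 833) = 1/(-47811) = -1/47811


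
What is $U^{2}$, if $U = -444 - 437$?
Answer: $776161$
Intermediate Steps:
$U = -881$
$U^{2} = \left(-881\right)^{2} = 776161$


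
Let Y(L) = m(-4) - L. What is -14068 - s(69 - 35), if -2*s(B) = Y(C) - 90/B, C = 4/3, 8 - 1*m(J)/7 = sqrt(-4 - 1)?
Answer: -1432283/102 - 7*I*sqrt(5)/2 ≈ -14042.0 - 7.8262*I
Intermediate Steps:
m(J) = 56 - 7*I*sqrt(5) (m(J) = 56 - 7*sqrt(-4 - 1) = 56 - 7*I*sqrt(5))
C = 4/3 (C = 4*(1/3) = 4/3 ≈ 1.3333)
Y(L) = 56 - L - 7*I*sqrt(5) (Y(L) = (56 - 7*I*sqrt(5)) - L = 56 - L - 7*I*sqrt(5))
s(B) = -82/3 + 45/B + 7*I*sqrt(5)/2 (s(B) = -((56 - 1*4/3 - 7*I*sqrt(5)) - 90/B)/2 = -((56 - 4/3 - 7*I*sqrt(5)) - 90/B)/2 = -((164/3 - 7*I*sqrt(5)) - 90/B)/2 = -(164/3 - 90/B - 7*I*sqrt(5))/2 = -82/3 + 45/B + 7*I*sqrt(5)/2)
-14068 - s(69 - 35) = -14068 - (270 + (69 - 35)*(-164 + 21*I*sqrt(5)))/(6*(69 - 35)) = -14068 - (270 + 34*(-164 + 21*I*sqrt(5)))/(6*34) = -14068 - (270 + (-5576 + 714*I*sqrt(5)))/(6*34) = -14068 - (-5306 + 714*I*sqrt(5))/(6*34) = -14068 - (-2653/102 + 7*I*sqrt(5)/2) = -14068 + (2653/102 - 7*I*sqrt(5)/2) = -1432283/102 - 7*I*sqrt(5)/2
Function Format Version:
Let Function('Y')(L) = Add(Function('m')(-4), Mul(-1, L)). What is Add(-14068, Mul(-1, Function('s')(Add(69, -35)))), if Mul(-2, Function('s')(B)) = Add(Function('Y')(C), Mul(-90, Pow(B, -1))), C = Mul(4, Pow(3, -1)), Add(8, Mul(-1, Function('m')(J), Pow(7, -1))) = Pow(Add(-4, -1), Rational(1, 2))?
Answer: Add(Rational(-1432283, 102), Mul(Rational(-7, 2), I, Pow(5, Rational(1, 2)))) ≈ Add(-14042., Mul(-7.8262, I))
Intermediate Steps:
Function('m')(J) = Add(56, Mul(-7, I, Pow(5, Rational(1, 2)))) (Function('m')(J) = Add(56, Mul(-7, Pow(Add(-4, -1), Rational(1, 2)))) = Add(56, Mul(-7, Pow(-5, Rational(1, 2)))) = Add(56, Mul(-7, Mul(I, Pow(5, Rational(1, 2))))) = Add(56, Mul(-7, I, Pow(5, Rational(1, 2)))))
C = Rational(4, 3) (C = Mul(4, Rational(1, 3)) = Rational(4, 3) ≈ 1.3333)
Function('Y')(L) = Add(56, Mul(-1, L), Mul(-7, I, Pow(5, Rational(1, 2)))) (Function('Y')(L) = Add(Add(56, Mul(-7, I, Pow(5, Rational(1, 2)))), Mul(-1, L)) = Add(56, Mul(-1, L), Mul(-7, I, Pow(5, Rational(1, 2)))))
Function('s')(B) = Add(Rational(-82, 3), Mul(45, Pow(B, -1)), Mul(Rational(7, 2), I, Pow(5, Rational(1, 2)))) (Function('s')(B) = Mul(Rational(-1, 2), Add(Add(56, Mul(-1, Rational(4, 3)), Mul(-7, I, Pow(5, Rational(1, 2)))), Mul(-90, Pow(B, -1)))) = Mul(Rational(-1, 2), Add(Add(56, Rational(-4, 3), Mul(-7, I, Pow(5, Rational(1, 2)))), Mul(-90, Pow(B, -1)))) = Mul(Rational(-1, 2), Add(Add(Rational(164, 3), Mul(-7, I, Pow(5, Rational(1, 2)))), Mul(-90, Pow(B, -1)))) = Mul(Rational(-1, 2), Add(Rational(164, 3), Mul(-90, Pow(B, -1)), Mul(-7, I, Pow(5, Rational(1, 2))))) = Add(Rational(-82, 3), Mul(45, Pow(B, -1)), Mul(Rational(7, 2), I, Pow(5, Rational(1, 2)))))
Add(-14068, Mul(-1, Function('s')(Add(69, -35)))) = Add(-14068, Mul(-1, Mul(Rational(1, 6), Pow(Add(69, -35), -1), Add(270, Mul(Add(69, -35), Add(-164, Mul(21, I, Pow(5, Rational(1, 2))))))))) = Add(-14068, Mul(-1, Mul(Rational(1, 6), Pow(34, -1), Add(270, Mul(34, Add(-164, Mul(21, I, Pow(5, Rational(1, 2))))))))) = Add(-14068, Mul(-1, Mul(Rational(1, 6), Rational(1, 34), Add(270, Add(-5576, Mul(714, I, Pow(5, Rational(1, 2)))))))) = Add(-14068, Mul(-1, Mul(Rational(1, 6), Rational(1, 34), Add(-5306, Mul(714, I, Pow(5, Rational(1, 2))))))) = Add(-14068, Mul(-1, Add(Rational(-2653, 102), Mul(Rational(7, 2), I, Pow(5, Rational(1, 2)))))) = Add(-14068, Add(Rational(2653, 102), Mul(Rational(-7, 2), I, Pow(5, Rational(1, 2))))) = Add(Rational(-1432283, 102), Mul(Rational(-7, 2), I, Pow(5, Rational(1, 2))))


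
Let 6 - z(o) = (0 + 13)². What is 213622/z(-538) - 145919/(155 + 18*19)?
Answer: -129954931/81011 ≈ -1604.2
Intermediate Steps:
z(o) = -163 (z(o) = 6 - (0 + 13)² = 6 - 1*13² = 6 - 1*169 = 6 - 169 = -163)
213622/z(-538) - 145919/(155 + 18*19) = 213622/(-163) - 145919/(155 + 18*19) = 213622*(-1/163) - 145919/(155 + 342) = -213622/163 - 145919/497 = -129954931/81011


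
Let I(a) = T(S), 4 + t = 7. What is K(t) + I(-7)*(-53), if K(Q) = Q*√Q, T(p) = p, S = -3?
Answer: 159 + 3*√3 ≈ 164.20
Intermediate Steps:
t = 3 (t = -4 + 7 = 3)
I(a) = -3
K(Q) = Q^(3/2)
K(t) + I(-7)*(-53) = 3^(3/2) - 3*(-53) = 3*√3 + 159 = 159 + 3*√3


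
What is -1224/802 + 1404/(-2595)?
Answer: -717048/346865 ≈ -2.0672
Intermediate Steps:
-1224/802 + 1404/(-2595) = -1224*1/802 + 1404*(-1/2595) = -612/401 - 468/865 = -717048/346865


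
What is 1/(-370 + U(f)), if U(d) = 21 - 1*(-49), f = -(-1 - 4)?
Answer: -1/300 ≈ -0.0033333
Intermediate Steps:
f = 5 (f = -1*(-5) = 5)
U(d) = 70 (U(d) = 21 + 49 = 70)
1/(-370 + U(f)) = 1/(-370 + 70) = 1/(-300) = -1/300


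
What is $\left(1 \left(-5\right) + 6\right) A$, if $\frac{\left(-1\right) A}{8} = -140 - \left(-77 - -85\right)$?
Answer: $1184$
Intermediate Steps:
$A = 1184$ ($A = - 8 \left(-140 - \left(-77 - -85\right)\right) = - 8 \left(-140 - \left(-77 + 85\right)\right) = - 8 \left(-140 - 8\right) = \left(-8\right) \left(-148\right) = 1184$)
$\left(1 \left(-5\right) + 6\right) A = \left(1 \left(-5\right) + 6\right) 1184 = \left(-5 + 6\right) 1184 = 1 \cdot 1184 = 1184$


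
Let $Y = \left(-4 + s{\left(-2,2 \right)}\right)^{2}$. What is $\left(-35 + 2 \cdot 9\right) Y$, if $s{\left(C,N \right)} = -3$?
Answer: $-833$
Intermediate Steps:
$Y = 49$ ($Y = \left(-4 - 3\right)^{2} = \left(-7\right)^{2} = 49$)
$\left(-35 + 2 \cdot 9\right) Y = \left(-35 + 2 \cdot 9\right) 49 = \left(-35 + 18\right) 49 = \left(-17\right) 49 = -833$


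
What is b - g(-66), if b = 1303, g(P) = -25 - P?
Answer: 1262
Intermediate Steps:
b - g(-66) = 1303 - (-25 - 1*(-66)) = 1303 - (-25 + 66) = 1303 - 1*41 = 1303 - 41 = 1262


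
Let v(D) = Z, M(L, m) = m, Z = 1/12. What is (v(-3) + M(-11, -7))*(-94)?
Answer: 3901/6 ≈ 650.17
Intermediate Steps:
Z = 1/12 ≈ 0.083333
v(D) = 1/12
(v(-3) + M(-11, -7))*(-94) = (1/12 - 7)*(-94) = -83/12*(-94) = 3901/6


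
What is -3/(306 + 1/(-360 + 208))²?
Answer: -69312/2163273121 ≈ -3.2040e-5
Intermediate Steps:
-3/(306 + 1/(-360 + 208))² = -3/(306 + 1/(-152))² = -3/(306 - 1/152)² = -3*(1/(46511/152))² = -3*(152/46511)² = -3*23104/2163273121 = -69312/2163273121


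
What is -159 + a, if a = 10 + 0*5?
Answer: -149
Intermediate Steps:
a = 10 (a = 10 + 0 = 10)
-159 + a = -159 + 10 = -149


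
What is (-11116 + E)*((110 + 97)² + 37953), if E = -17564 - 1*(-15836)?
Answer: -1037820888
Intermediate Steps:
E = -1728 (E = -17564 + 15836 = -1728)
(-11116 + E)*((110 + 97)² + 37953) = (-11116 - 1728)*((110 + 97)² + 37953) = -12844*(207² + 37953) = -12844*(42849 + 37953) = -12844*80802 = -1037820888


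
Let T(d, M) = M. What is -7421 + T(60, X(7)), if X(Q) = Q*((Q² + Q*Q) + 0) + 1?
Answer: -6734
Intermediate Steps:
X(Q) = 1 + 2*Q³ (X(Q) = Q*((Q² + Q²) + 0) + 1 = Q*(2*Q² + 0) + 1 = Q*(2*Q²) + 1 = 2*Q³ + 1 = 1 + 2*Q³)
-7421 + T(60, X(7)) = -7421 + (1 + 2*7³) = -7421 + (1 + 2*343) = -7421 + (1 + 686) = -7421 + 687 = -6734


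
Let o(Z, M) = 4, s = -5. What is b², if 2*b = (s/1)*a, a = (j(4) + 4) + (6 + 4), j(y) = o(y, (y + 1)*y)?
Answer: 2025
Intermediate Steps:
j(y) = 4
a = 18 (a = (4 + 4) + (6 + 4) = 8 + 10 = 18)
b = -45 (b = (-5/1*18)/2 = (-5*1*18)/2 = (-5*18)/2 = (½)*(-90) = -45)
b² = (-45)² = 2025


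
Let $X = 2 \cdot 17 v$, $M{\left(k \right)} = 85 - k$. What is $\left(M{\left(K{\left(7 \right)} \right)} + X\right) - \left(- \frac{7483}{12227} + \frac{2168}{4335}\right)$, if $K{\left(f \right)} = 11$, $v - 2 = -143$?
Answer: $- \frac{250173161731}{53004045} \approx -4719.9$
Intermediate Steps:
$v = -141$ ($v = 2 - 143 = -141$)
$X = -4794$ ($X = 2 \cdot 17 \left(-141\right) = 34 \left(-141\right) = -4794$)
$\left(M{\left(K{\left(7 \right)} \right)} + X\right) - \left(- \frac{7483}{12227} + \frac{2168}{4335}\right) = \left(\left(85 - 11\right) - 4794\right) - \left(- \frac{7483}{12227} + \frac{2168}{4335}\right) = \left(\left(85 - 11\right) - 4794\right) - - \frac{5930669}{53004045} = \left(74 - 4794\right) + \left(- \frac{2168}{4335} + \frac{7483}{12227}\right) = -4720 + \frac{5930669}{53004045} = - \frac{250173161731}{53004045}$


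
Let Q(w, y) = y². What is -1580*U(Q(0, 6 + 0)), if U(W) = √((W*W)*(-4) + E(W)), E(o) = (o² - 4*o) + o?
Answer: -9480*I*√111 ≈ -99878.0*I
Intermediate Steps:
E(o) = o² - 3*o
U(W) = √(-4*W² + W*(-3 + W)) (U(W) = √((W*W)*(-4) + W*(-3 + W)) = √(W²*(-4) + W*(-3 + W)) = √(-4*W² + W*(-3 + W)))
-1580*U(Q(0, 6 + 0)) = -1580*√3*√(-(6 + 0)²*(1 + (6 + 0)²)) = -1580*√3*√(-1*6²*(1 + 6²)) = -1580*√3*√(-1*36*(1 + 36)) = -1580*√3*√(-1*36*37) = -1580*√3*√(-1332) = -1580*√3*6*I*√37 = -9480*I*√111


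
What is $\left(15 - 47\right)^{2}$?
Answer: $1024$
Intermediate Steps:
$\left(15 - 47\right)^{2} = \left(-32\right)^{2} = 1024$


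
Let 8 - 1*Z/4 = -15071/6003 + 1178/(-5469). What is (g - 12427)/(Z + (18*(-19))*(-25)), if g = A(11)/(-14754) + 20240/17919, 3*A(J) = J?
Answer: -121045581798290165/83707055603809516 ≈ -1.4461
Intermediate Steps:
A(J) = J/3
Z = 469517452/10943469 (Z = 32 - 4*(-15071/6003 + 1178/(-5469)) = 32 - 4*(-15071*1/6003 + 1178*(-1/5469)) = 32 - 4*(-15071/6003 - 1178/5469) = 32 - 4*(-29831611/10943469) = 32 + 119326444/10943469 = 469517452/10943469 ≈ 42.904)
g = 9047129/8011422 (g = ((⅓)*11)/(-14754) + 20240/17919 = (11/3)*(-1/14754) + 20240*(1/17919) = -11/44262 + 1840/1629 = 9047129/8011422 ≈ 1.1293)
(g - 12427)/(Z + (18*(-19))*(-25)) = (9047129/8011422 - 12427)/(469517452/10943469 + (18*(-19))*(-25)) = -99548894065/(8011422*(469517452/10943469 - 342*(-25))) = -99548894065/(8011422*(469517452/10943469 + 8550)) = -99548894065/(8011422*94036177402/10943469) = -99548894065/8011422*10943469/94036177402 = -121045581798290165/83707055603809516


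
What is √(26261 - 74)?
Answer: √26187 ≈ 161.82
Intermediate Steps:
√(26261 - 74) = √26187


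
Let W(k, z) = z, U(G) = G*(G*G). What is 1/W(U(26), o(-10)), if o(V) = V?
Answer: -⅒ ≈ -0.10000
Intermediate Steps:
U(G) = G³ (U(G) = G*G² = G³)
1/W(U(26), o(-10)) = 1/(-10) = -⅒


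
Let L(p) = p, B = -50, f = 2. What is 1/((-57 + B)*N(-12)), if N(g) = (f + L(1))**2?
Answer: -1/963 ≈ -0.0010384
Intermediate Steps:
N(g) = 9 (N(g) = (2 + 1)**2 = 3**2 = 9)
1/((-57 + B)*N(-12)) = 1/((-57 - 50)*9) = 1/(-107*9) = 1/(-963) = -1/963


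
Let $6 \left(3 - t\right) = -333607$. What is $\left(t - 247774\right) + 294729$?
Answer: $\frac{615355}{6} \approx 1.0256 \cdot 10^{5}$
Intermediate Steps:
$t = \frac{333625}{6}$ ($t = 3 - - \frac{333607}{6} = 3 + \frac{333607}{6} = \frac{333625}{6} \approx 55604.0$)
$\left(t - 247774\right) + 294729 = \left(\frac{333625}{6} - 247774\right) + 294729 = - \frac{1153019}{6} + 294729 = \frac{615355}{6}$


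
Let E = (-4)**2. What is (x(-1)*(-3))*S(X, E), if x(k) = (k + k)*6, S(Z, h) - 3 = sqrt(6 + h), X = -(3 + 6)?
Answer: 108 + 36*sqrt(22) ≈ 276.85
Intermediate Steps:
E = 16
X = -9 (X = -1*9 = -9)
S(Z, h) = 3 + sqrt(6 + h)
x(k) = 12*k (x(k) = (2*k)*6 = 12*k)
(x(-1)*(-3))*S(X, E) = ((12*(-1))*(-3))*(3 + sqrt(6 + 16)) = (-12*(-3))*(3 + sqrt(22)) = 36*(3 + sqrt(22)) = 108 + 36*sqrt(22)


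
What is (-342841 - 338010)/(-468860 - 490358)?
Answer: 680851/959218 ≈ 0.70980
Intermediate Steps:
(-342841 - 338010)/(-468860 - 490358) = -680851/(-959218) = -680851*(-1/959218) = 680851/959218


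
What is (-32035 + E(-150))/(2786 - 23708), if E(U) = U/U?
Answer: 5339/3487 ≈ 1.5311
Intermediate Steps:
E(U) = 1
(-32035 + E(-150))/(2786 - 23708) = (-32035 + 1)/(2786 - 23708) = -32034/(-20922) = -32034*(-1/20922) = 5339/3487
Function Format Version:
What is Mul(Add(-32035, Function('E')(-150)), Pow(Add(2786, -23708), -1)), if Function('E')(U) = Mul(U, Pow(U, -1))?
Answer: Rational(5339, 3487) ≈ 1.5311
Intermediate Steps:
Function('E')(U) = 1
Mul(Add(-32035, Function('E')(-150)), Pow(Add(2786, -23708), -1)) = Mul(Add(-32035, 1), Pow(Add(2786, -23708), -1)) = Mul(-32034, Pow(-20922, -1)) = Mul(-32034, Rational(-1, 20922)) = Rational(5339, 3487)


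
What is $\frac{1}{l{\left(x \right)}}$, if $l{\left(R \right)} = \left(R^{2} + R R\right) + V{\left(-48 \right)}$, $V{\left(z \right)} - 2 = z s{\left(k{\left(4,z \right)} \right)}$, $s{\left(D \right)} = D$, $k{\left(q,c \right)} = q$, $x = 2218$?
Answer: $\frac{1}{9838858} \approx 1.0164 \cdot 10^{-7}$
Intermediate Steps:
$V{\left(z \right)} = 2 + 4 z$ ($V{\left(z \right)} = 2 + z 4 = 2 + 4 z$)
$l{\left(R \right)} = -190 + 2 R^{2}$ ($l{\left(R \right)} = \left(R^{2} + R R\right) + \left(2 + 4 \left(-48\right)\right) = \left(R^{2} + R^{2}\right) + \left(2 - 192\right) = 2 R^{2} - 190 = -190 + 2 R^{2}$)
$\frac{1}{l{\left(x \right)}} = \frac{1}{-190 + 2 \cdot 2218^{2}} = \frac{1}{-190 + 2 \cdot 4919524} = \frac{1}{-190 + 9839048} = \frac{1}{9838858}$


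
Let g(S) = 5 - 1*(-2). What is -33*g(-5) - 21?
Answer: -252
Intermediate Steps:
g(S) = 7 (g(S) = 5 + 2 = 7)
-33*g(-5) - 21 = -33*7 - 21 = -231 - 21 = -252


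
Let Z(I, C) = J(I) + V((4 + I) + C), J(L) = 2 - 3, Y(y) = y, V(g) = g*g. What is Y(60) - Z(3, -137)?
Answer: -16839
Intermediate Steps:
V(g) = g²
J(L) = -1
Z(I, C) = -1 + (4 + C + I)² (Z(I, C) = -1 + ((4 + I) + C)² = -1 + (4 + C + I)²)
Y(60) - Z(3, -137) = 60 - (-1 + (4 - 137 + 3)²) = 60 - (-1 + (-130)²) = 60 - (-1 + 16900) = 60 - 1*16899 = 60 - 16899 = -16839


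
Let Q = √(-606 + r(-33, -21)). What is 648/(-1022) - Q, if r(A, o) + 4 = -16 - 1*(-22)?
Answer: -324/511 - 2*I*√151 ≈ -0.63405 - 24.576*I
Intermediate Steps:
r(A, o) = 2 (r(A, o) = -4 + (-16 - 1*(-22)) = -4 + (-16 + 22) = -4 + 6 = 2)
Q = 2*I*√151 (Q = √(-606 + 2) = √(-604) = 2*I*√151 ≈ 24.576*I)
648/(-1022) - Q = 648/(-1022) - 2*I*√151 = 648*(-1/1022) - 2*I*√151 = -324/511 - 2*I*√151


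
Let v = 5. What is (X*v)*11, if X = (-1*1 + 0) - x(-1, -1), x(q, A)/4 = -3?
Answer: 605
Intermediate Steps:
x(q, A) = -12 (x(q, A) = 4*(-3) = -12)
X = 11 (X = (-1*1 + 0) - 1*(-12) = (-1 + 0) + 12 = -1 + 12 = 11)
(X*v)*11 = (11*5)*11 = 55*11 = 605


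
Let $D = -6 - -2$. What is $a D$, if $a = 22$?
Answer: $-88$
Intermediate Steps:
$D = -4$ ($D = -6 + 2 = -4$)
$a D = 22 \left(-4\right) = -88$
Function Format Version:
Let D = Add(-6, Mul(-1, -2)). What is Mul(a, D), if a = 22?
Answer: -88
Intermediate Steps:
D = -4 (D = Add(-6, 2) = -4)
Mul(a, D) = Mul(22, -4) = -88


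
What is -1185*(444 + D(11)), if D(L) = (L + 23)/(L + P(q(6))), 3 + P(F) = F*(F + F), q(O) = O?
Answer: -4213149/8 ≈ -5.2664e+5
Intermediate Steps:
P(F) = -3 + 2*F**2 (P(F) = -3 + F*(F + F) = -3 + F*(2*F) = -3 + 2*F**2)
D(L) = (23 + L)/(69 + L) (D(L) = (L + 23)/(L + (-3 + 2*6**2)) = (23 + L)/(L + (-3 + 2*36)) = (23 + L)/(L + (-3 + 72)) = (23 + L)/(L + 69) = (23 + L)/(69 + L))
-1185*(444 + D(11)) = -1185*(444 + (23 + 11)/(69 + 11)) = -1185*(444 + 34/80) = -1185*(444 + (1/80)*34) = -1185*(444 + 17/40) = -1185*17777/40 = -4213149/8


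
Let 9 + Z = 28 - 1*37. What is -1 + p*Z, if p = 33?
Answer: -595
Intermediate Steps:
Z = -18 (Z = -9 + (28 - 1*37) = -9 + (28 - 37) = -9 - 9 = -18)
-1 + p*Z = -1 + 33*(-18) = -1 - 594 = -595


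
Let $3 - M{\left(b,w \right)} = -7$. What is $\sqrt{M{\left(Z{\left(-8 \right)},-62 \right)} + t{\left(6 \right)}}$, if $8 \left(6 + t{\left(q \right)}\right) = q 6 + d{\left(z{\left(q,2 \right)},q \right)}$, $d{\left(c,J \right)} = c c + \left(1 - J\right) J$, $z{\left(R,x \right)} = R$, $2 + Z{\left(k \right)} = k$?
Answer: $\frac{\sqrt{37}}{2} \approx 3.0414$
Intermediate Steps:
$Z{\left(k \right)} = -2 + k$
$d{\left(c,J \right)} = c^{2} + J \left(1 - J\right)$
$t{\left(q \right)} = -6 + \frac{7 q}{8}$ ($t{\left(q \right)} = -6 + \frac{q 6 + \left(q + q^{2} - q^{2}\right)}{8} = -6 + \frac{6 q + q}{8} = -6 + \frac{7 q}{8}$)
$M{\left(b,w \right)} = 10$ ($M{\left(b,w \right)} = 3 - -7 = 3 + 7 = 10$)
$\sqrt{M{\left(Z{\left(-8 \right)},-62 \right)} + t{\left(6 \right)}} = \sqrt{10 + \left(-6 + \frac{7}{8} \cdot 6\right)} = \sqrt{10 + \left(-6 + \frac{21}{4}\right)} = \sqrt{10 - \frac{3}{4}} = \sqrt{\frac{37}{4}} = \frac{\sqrt{37}}{2}$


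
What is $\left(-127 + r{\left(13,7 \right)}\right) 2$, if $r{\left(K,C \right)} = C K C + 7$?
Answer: $1034$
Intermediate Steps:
$r{\left(K,C \right)} = 7 + K C^{2}$ ($r{\left(K,C \right)} = K C^{2} + 7 = 7 + K C^{2}$)
$\left(-127 + r{\left(13,7 \right)}\right) 2 = \left(-127 + \left(7 + 13 \cdot 7^{2}\right)\right) 2 = \left(-127 + \left(7 + 13 \cdot 49\right)\right) 2 = \left(-127 + \left(7 + 637\right)\right) 2 = \left(-127 + 644\right) 2 = 517 \cdot 2 = 1034$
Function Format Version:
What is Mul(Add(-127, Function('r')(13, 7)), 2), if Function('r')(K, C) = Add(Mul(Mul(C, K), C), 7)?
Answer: 1034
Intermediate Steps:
Function('r')(K, C) = Add(7, Mul(K, Pow(C, 2))) (Function('r')(K, C) = Add(Mul(K, Pow(C, 2)), 7) = Add(7, Mul(K, Pow(C, 2))))
Mul(Add(-127, Function('r')(13, 7)), 2) = Mul(Add(-127, Add(7, Mul(13, Pow(7, 2)))), 2) = Mul(Add(-127, Add(7, Mul(13, 49))), 2) = Mul(Add(-127, Add(7, 637)), 2) = Mul(Add(-127, 644), 2) = Mul(517, 2) = 1034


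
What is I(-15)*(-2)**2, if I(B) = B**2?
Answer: 900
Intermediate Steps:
I(-15)*(-2)**2 = (-15)**2*(-2)**2 = 225*4 = 900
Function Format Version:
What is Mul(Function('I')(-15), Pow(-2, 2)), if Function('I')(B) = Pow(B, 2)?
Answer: 900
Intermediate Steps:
Mul(Function('I')(-15), Pow(-2, 2)) = Mul(Pow(-15, 2), Pow(-2, 2)) = Mul(225, 4) = 900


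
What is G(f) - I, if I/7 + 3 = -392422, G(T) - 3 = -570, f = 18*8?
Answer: 2746408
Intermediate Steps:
f = 144
G(T) = -567 (G(T) = 3 - 570 = -567)
I = -2746975 (I = -21 + 7*(-392422) = -21 - 2746954 = -2746975)
G(f) - I = -567 - 1*(-2746975) = -567 + 2746975 = 2746408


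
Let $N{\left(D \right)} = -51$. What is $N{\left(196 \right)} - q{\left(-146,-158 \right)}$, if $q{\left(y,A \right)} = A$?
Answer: $107$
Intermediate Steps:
$N{\left(196 \right)} - q{\left(-146,-158 \right)} = -51 - -158 = -51 + 158 = 107$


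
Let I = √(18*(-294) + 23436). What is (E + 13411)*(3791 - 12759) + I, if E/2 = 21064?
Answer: -498073752 + 36*√14 ≈ -4.9807e+8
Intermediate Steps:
E = 42128 (E = 2*21064 = 42128)
I = 36*√14 (I = √(-5292 + 23436) = √18144 = 36*√14 ≈ 134.70)
(E + 13411)*(3791 - 12759) + I = (42128 + 13411)*(3791 - 12759) + 36*√14 = 55539*(-8968) + 36*√14 = -498073752 + 36*√14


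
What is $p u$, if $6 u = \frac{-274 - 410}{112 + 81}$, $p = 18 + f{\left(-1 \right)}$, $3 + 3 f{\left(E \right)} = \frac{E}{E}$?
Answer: $- \frac{1976}{193} \approx -10.238$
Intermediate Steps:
$f{\left(E \right)} = - \frac{2}{3}$ ($f{\left(E \right)} = -1 + \frac{E \frac{1}{E}}{3} = -1 + \frac{1}{3} \cdot 1 = -1 + \frac{1}{3} = - \frac{2}{3}$)
$p = \frac{52}{3}$ ($p = 18 - \frac{2}{3} = \frac{52}{3} \approx 17.333$)
$u = - \frac{114}{193}$ ($u = \frac{\left(-274 - 410\right) \frac{1}{112 + 81}}{6} = \frac{\left(-684\right) \frac{1}{193}}{6} = \frac{1}{6} \left(- \frac{684}{193}\right) = - \frac{114}{193} \approx -0.59067$)
$p u = \frac{52}{3} \left(- \frac{114}{193}\right) = - \frac{1976}{193}$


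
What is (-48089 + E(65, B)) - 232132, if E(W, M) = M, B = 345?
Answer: -279876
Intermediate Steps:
(-48089 + E(65, B)) - 232132 = (-48089 + 345) - 232132 = -47744 - 232132 = -279876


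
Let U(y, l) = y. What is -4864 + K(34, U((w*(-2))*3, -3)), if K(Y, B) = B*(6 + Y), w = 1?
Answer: -5104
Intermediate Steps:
-4864 + K(34, U((w*(-2))*3, -3)) = -4864 + ((1*(-2))*3)*(6 + 34) = -4864 - 2*3*40 = -4864 - 6*40 = -4864 - 240 = -5104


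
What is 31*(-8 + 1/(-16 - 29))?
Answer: -11191/45 ≈ -248.69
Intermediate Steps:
31*(-8 + 1/(-16 - 29)) = 31*(-8 + 1/(-45)) = 31*(-8 - 1/45) = 31*(-361/45) = -11191/45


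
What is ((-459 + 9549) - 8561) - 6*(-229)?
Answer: 1903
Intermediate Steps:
((-459 + 9549) - 8561) - 6*(-229) = (9090 - 8561) + 1374 = 529 + 1374 = 1903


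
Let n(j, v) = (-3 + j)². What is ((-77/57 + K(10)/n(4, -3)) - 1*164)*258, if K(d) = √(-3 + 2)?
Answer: -810550/19 + 258*I ≈ -42661.0 + 258.0*I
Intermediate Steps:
K(d) = I (K(d) = √(-1) = I)
((-77/57 + K(10)/n(4, -3)) - 1*164)*258 = ((-77/57 + I/((-3 + 4)²)) - 1*164)*258 = ((-77*1/57 + I/(1²)) - 164)*258 = ((-77/57 + I/1) - 164)*258 = ((-77/57 + I*1) - 164)*258 = ((-77/57 + I) - 164)*258 = (-9425/57 + I)*258 = -810550/19 + 258*I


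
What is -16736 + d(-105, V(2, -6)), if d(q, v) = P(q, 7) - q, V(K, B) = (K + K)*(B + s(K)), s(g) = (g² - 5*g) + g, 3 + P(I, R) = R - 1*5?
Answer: -16632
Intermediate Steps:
P(I, R) = -8 + R (P(I, R) = -3 + (R - 1*5) = -3 + (R - 5) = -3 + (-5 + R) = -8 + R)
s(g) = g² - 4*g
V(K, B) = 2*K*(B + K*(-4 + K)) (V(K, B) = (K + K)*(B + K*(-4 + K)) = (2*K)*(B + K*(-4 + K)) = 2*K*(B + K*(-4 + K)))
d(q, v) = -1 - q (d(q, v) = (-8 + 7) - q = -1 - q)
-16736 + d(-105, V(2, -6)) = -16736 + (-1 - 1*(-105)) = -16736 + (-1 + 105) = -16736 + 104 = -16632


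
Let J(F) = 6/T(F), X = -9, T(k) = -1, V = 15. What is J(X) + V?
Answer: 9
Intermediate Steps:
J(F) = -6 (J(F) = 6/(-1) = 6*(-1) = -6)
J(X) + V = -6 + 15 = 9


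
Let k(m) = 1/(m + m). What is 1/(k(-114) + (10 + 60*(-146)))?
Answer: -228/1995001 ≈ -0.00011429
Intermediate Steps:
k(m) = 1/(2*m)
1/(k(-114) + (10 + 60*(-146))) = 1/((½)/(-114) + (10 + 60*(-146))) = 1/((½)*(-1/114) + (10 - 8760)) = 1/(-1/228 - 8750) = 1/(-1995001/228) = -228/1995001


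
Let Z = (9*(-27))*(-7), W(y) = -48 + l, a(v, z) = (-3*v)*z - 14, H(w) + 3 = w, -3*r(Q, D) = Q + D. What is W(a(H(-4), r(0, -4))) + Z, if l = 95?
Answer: 1748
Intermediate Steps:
r(Q, D) = -D/3 - Q/3 (r(Q, D) = -(Q + D)/3 = -(D + Q)/3 = -D/3 - Q/3)
H(w) = -3 + w
a(v, z) = -14 - 3*v*z (a(v, z) = -3*v*z - 14 = -14 - 3*v*z)
W(y) = 47 (W(y) = -48 + 95 = 47)
Z = 1701 (Z = -243*(-7) = 1701)
W(a(H(-4), r(0, -4))) + Z = 47 + 1701 = 1748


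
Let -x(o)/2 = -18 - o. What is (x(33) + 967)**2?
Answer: 1142761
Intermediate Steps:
x(o) = 36 + 2*o (x(o) = -2*(-18 - o) = 36 + 2*o)
(x(33) + 967)**2 = ((36 + 2*33) + 967)**2 = ((36 + 66) + 967)**2 = (102 + 967)**2 = 1069**2 = 1142761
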